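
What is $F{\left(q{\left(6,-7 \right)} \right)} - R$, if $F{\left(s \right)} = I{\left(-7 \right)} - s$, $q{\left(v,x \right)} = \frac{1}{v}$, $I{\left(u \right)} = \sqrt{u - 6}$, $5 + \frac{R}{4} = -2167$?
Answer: $\frac{52127}{6} + i \sqrt{13} \approx 8687.8 + 3.6056 i$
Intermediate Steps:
$R = -8688$ ($R = -20 + 4 \left(-2167\right) = -20 - 8668 = -8688$)
$I{\left(u \right)} = \sqrt{-6 + u}$
$F{\left(s \right)} = - s + i \sqrt{13}$ ($F{\left(s \right)} = \sqrt{-6 - 7} - s = \sqrt{-13} - s = i \sqrt{13} - s = - s + i \sqrt{13}$)
$F{\left(q{\left(6,-7 \right)} \right)} - R = \left(- \frac{1}{6} + i \sqrt{13}\right) - -8688 = \left(\left(-1\right) \frac{1}{6} + i \sqrt{13}\right) + 8688 = \left(- \frac{1}{6} + i \sqrt{13}\right) + 8688 = \frac{52127}{6} + i \sqrt{13}$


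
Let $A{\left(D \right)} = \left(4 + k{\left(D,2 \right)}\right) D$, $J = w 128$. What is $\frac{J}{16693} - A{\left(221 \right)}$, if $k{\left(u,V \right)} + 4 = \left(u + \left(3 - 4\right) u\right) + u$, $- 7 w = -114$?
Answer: $- \frac{5707105099}{116851} \approx -48841.0$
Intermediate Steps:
$w = \frac{114}{7}$ ($w = \left(- \frac{1}{7}\right) \left(-114\right) = \frac{114}{7} \approx 16.286$)
$J = \frac{14592}{7}$ ($J = \frac{114}{7} \cdot 128 = \frac{14592}{7} \approx 2084.6$)
$k{\left(u,V \right)} = -4 + u$ ($k{\left(u,V \right)} = -4 + \left(\left(u + \left(3 - 4\right) u\right) + u\right) = -4 + \left(\left(u - u\right) + u\right) = -4 + \left(0 + u\right) = -4 + u$)
$A{\left(D \right)} = D^{2}$ ($A{\left(D \right)} = \left(4 + \left(-4 + D\right)\right) D = D D = D^{2}$)
$\frac{J}{16693} - A{\left(221 \right)} = \frac{14592}{7 \cdot 16693} - 221^{2} = \frac{14592}{7} \cdot \frac{1}{16693} - 48841 = \frac{14592}{116851} - 48841 = - \frac{5707105099}{116851}$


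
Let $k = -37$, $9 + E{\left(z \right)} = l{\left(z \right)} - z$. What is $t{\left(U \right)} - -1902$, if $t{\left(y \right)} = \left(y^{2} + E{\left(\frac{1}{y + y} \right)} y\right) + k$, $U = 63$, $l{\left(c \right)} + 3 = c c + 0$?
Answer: $\frac{1279531}{252} \approx 5077.5$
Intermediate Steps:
$l{\left(c \right)} = -3 + c^{2}$ ($l{\left(c \right)} = -3 + \left(c c + 0\right) = -3 + \left(c^{2} + 0\right) = -3 + c^{2}$)
$E{\left(z \right)} = -12 + z^{2} - z$ ($E{\left(z \right)} = -9 - \left(3 + z - z^{2}\right) = -12 + z^{2} - z$)
$t{\left(y \right)} = -37 + y^{2} + y \left(-12 - \frac{1}{2 y} + \frac{1}{4 y^{2}}\right)$ ($t{\left(y \right)} = \left(y^{2} + \left(-12 + \left(\frac{1}{y + y}\right)^{2} - \frac{1}{y + y}\right) y\right) - 37 = \left(y^{2} + \left(-12 + \left(\frac{1}{2 y}\right)^{2} - \frac{1}{2 y}\right) y\right) - 37 = \left(y^{2} + \left(-12 + \frac{1}{4 y^{2}} - \frac{1}{2 y}\right) y\right) - 37 = \left(y^{2} + \left(-12 - \frac{1}{2 y} + \frac{1}{4 y^{2}}\right) y\right) - 37 = \left(y^{2} + y \left(-12 - \frac{1}{2 y} + \frac{1}{4 y^{2}}\right)\right) - 37 = -37 + y^{2} + y \left(-12 - \frac{1}{2 y} + \frac{1}{4 y^{2}}\right)$)
$t{\left(U \right)} - -1902 = \left(- \frac{75}{2} + 63^{2} - 756 + \frac{1}{4 \cdot 63}\right) - -1902 = \left(- \frac{75}{2} + 3969 - 756 + \frac{1}{4} \cdot \frac{1}{63}\right) + 1902 = \left(- \frac{75}{2} + 3969 - 756 + \frac{1}{252}\right) + 1902 = \frac{800227}{252} + 1902 = \frac{1279531}{252}$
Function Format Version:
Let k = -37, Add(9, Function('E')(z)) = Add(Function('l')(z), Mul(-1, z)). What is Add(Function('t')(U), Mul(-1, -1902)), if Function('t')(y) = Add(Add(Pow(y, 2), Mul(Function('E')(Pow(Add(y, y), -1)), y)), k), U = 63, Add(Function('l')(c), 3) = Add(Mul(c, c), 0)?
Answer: Rational(1279531, 252) ≈ 5077.5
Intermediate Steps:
Function('l')(c) = Add(-3, Pow(c, 2)) (Function('l')(c) = Add(-3, Add(Mul(c, c), 0)) = Add(-3, Add(Pow(c, 2), 0)) = Add(-3, Pow(c, 2)))
Function('E')(z) = Add(-12, Pow(z, 2), Mul(-1, z)) (Function('E')(z) = Add(-9, Add(Add(-3, Pow(z, 2)), Mul(-1, z))) = Add(-9, Add(-3, Pow(z, 2), Mul(-1, z))) = Add(-12, Pow(z, 2), Mul(-1, z)))
Function('t')(y) = Add(-37, Pow(y, 2), Mul(y, Add(-12, Mul(Rational(-1, 2), Pow(y, -1)), Mul(Rational(1, 4), Pow(y, -2))))) (Function('t')(y) = Add(Add(Pow(y, 2), Mul(Add(-12, Pow(Pow(Add(y, y), -1), 2), Mul(-1, Pow(Add(y, y), -1))), y)), -37) = Add(Add(Pow(y, 2), Mul(Add(-12, Pow(Pow(Mul(2, y), -1), 2), Mul(-1, Pow(Mul(2, y), -1))), y)), -37) = Add(Add(Pow(y, 2), Mul(Add(-12, Pow(Mul(Rational(1, 2), Pow(y, -1)), 2), Mul(-1, Mul(Rational(1, 2), Pow(y, -1)))), y)), -37) = Add(Add(Pow(y, 2), Mul(Add(-12, Mul(Rational(1, 4), Pow(y, -2)), Mul(Rational(-1, 2), Pow(y, -1))), y)), -37) = Add(Add(Pow(y, 2), Mul(Add(-12, Mul(Rational(-1, 2), Pow(y, -1)), Mul(Rational(1, 4), Pow(y, -2))), y)), -37) = Add(Add(Pow(y, 2), Mul(y, Add(-12, Mul(Rational(-1, 2), Pow(y, -1)), Mul(Rational(1, 4), Pow(y, -2))))), -37) = Add(-37, Pow(y, 2), Mul(y, Add(-12, Mul(Rational(-1, 2), Pow(y, -1)), Mul(Rational(1, 4), Pow(y, -2))))))
Add(Function('t')(U), Mul(-1, -1902)) = Add(Add(Rational(-75, 2), Pow(63, 2), Mul(-12, 63), Mul(Rational(1, 4), Pow(63, -1))), Mul(-1, -1902)) = Add(Add(Rational(-75, 2), 3969, -756, Mul(Rational(1, 4), Rational(1, 63))), 1902) = Add(Add(Rational(-75, 2), 3969, -756, Rational(1, 252)), 1902) = Add(Rational(800227, 252), 1902) = Rational(1279531, 252)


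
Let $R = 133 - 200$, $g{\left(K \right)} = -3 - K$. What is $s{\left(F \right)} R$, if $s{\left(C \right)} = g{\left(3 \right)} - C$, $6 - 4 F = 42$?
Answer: $-201$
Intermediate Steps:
$F = -9$ ($F = \frac{3}{2} - \frac{21}{2} = -9$)
$s{\left(C \right)} = -6 - C$ ($s{\left(C \right)} = \left(-3 - 3\right) - C = -6 - C$)
$R = -67$
$s{\left(F \right)} R = \left(-6 - -9\right) \left(-67\right) = \left(-6 + 9\right) \left(-67\right) = 3 \left(-67\right) = -201$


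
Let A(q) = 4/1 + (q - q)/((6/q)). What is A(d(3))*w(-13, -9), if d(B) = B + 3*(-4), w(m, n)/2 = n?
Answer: -72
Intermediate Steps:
w(m, n) = 2*n
d(B) = -12 + B (d(B) = B - 12 = -12 + B)
A(q) = 4 (A(q) = 4*1 + 0*(q/6) = 4 + 0 = 4)
A(d(3))*w(-13, -9) = 4*(2*(-9)) = 4*(-18) = -72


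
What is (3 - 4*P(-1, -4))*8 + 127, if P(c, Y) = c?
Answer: 183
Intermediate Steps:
(3 - 4*P(-1, -4))*8 + 127 = (3 - 4*(-1))*8 + 127 = (3 + 4)*8 + 127 = 7*8 + 127 = 56 + 127 = 183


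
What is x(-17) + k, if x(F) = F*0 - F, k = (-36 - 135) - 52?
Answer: -206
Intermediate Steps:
k = -223 (k = -171 - 52 = -223)
x(F) = -F (x(F) = 0 - F = -F)
x(-17) + k = -1*(-17) - 223 = 17 - 223 = -206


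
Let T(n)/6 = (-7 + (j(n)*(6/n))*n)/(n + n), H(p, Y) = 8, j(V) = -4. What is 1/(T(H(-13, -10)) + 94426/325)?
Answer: 2600/725183 ≈ 0.0035853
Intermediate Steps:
T(n) = -93/n (T(n) = 6*((-7 + (-24/n)*n)/(n + n)) = 6*((-7 + (-24/n)*n)/((2*n))) = 6*((-7 - 24)*(1/(2*n))) = 6*(-31/(2*n)) = -93/n)
1/(T(H(-13, -10)) + 94426/325) = 1/(-93/8 + 94426/325) = 1/(725183/2600) = 2600/725183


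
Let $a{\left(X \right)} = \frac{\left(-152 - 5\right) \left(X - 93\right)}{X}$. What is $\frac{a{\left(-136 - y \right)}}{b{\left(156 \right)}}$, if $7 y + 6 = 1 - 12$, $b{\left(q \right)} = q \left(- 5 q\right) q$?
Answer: $\frac{9577}{682624800} \approx 1.403 \cdot 10^{-5}$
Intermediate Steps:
$b{\left(q \right)} = - 5 q^{3}$ ($b{\left(q \right)} = - 5 q^{2} q = - 5 q^{3}$)
$y = - \frac{17}{7}$ ($y = - \frac{6}{7} + \frac{1 - 12}{7} = - \frac{6}{7} + \frac{1}{7} \left(-11\right) = - \frac{6}{7} - \frac{11}{7} = - \frac{17}{7} \approx -2.4286$)
$a{\left(X \right)} = \frac{14601 - 157 X}{X}$ ($a{\left(X \right)} = \frac{\left(-157\right) \left(-93 + X\right)}{X} = \frac{14601 - 157 X}{X}$)
$\frac{a{\left(-136 - y \right)}}{b{\left(156 \right)}} = \frac{-157 + \frac{14601}{-136 - - \frac{17}{7}}}{\left(-5\right) 156^{3}} = \frac{-157 + \frac{14601}{-136 + \frac{17}{7}}}{\left(-5\right) 3796416} = \frac{-157 + \frac{14601}{- \frac{935}{7}}}{-18982080} = \left(-157 + 14601 \left(- \frac{7}{935}\right)\right) \left(- \frac{1}{18982080}\right) = \left(-157 - \frac{102207}{935}\right) \left(- \frac{1}{18982080}\right) = \left(- \frac{249002}{935}\right) \left(- \frac{1}{18982080}\right) = \frac{9577}{682624800}$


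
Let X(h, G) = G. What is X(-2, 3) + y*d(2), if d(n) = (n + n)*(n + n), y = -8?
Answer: -125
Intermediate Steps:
d(n) = 4*n² (d(n) = (2*n)*(2*n) = 4*n²)
X(-2, 3) + y*d(2) = 3 - 32*2² = 3 - 32*4 = 3 - 8*16 = 3 - 128 = -125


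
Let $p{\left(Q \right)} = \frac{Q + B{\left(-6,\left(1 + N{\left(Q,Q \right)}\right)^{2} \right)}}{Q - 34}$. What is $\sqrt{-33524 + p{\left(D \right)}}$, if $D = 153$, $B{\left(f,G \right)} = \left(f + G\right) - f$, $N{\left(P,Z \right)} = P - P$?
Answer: $\frac{i \sqrt{9688062}}{17} \approx 183.09 i$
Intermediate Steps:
$N{\left(P,Z \right)} = 0$
$B{\left(f,G \right)} = G$ ($B{\left(f,G \right)} = \left(G + f\right) - f = G$)
$p{\left(Q \right)} = \frac{1 + Q}{-34 + Q}$ ($p{\left(Q \right)} = \frac{Q + \left(1 + 0\right)^{2}}{Q - 34} = \frac{Q + 1^{2}}{-34 + Q} = \frac{Q + 1}{-34 + Q} = \frac{1 + Q}{-34 + Q}$)
$\sqrt{-33524 + p{\left(D \right)}} = \sqrt{-33524 + \frac{1 + 153}{-34 + 153}} = \sqrt{-33524 + \frac{1}{119} \cdot 154} = \sqrt{-33524 + \frac{22}{17}} = \sqrt{- \frac{569886}{17}} = \frac{i \sqrt{9688062}}{17}$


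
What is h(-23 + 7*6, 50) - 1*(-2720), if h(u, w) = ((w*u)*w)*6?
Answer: 287720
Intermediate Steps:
h(u, w) = 6*u*w² (h(u, w) = ((u*w)*w)*6 = (u*w²)*6 = 6*u*w²)
h(-23 + 7*6, 50) - 1*(-2720) = 6*(-23 + 7*6)*50² - 1*(-2720) = 6*(-23 + 42)*2500 + 2720 = 6*19*2500 + 2720 = 285000 + 2720 = 287720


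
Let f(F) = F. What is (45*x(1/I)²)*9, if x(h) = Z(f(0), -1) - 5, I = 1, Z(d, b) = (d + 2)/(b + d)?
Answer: 19845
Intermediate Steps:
Z(d, b) = (2 + d)/(b + d)
x(h) = -7 (x(h) = (2 + 0)/(-1 + 0) - 5 = 2/(-1) - 5 = -1*2 - 5 = -2 - 5 = -7)
(45*x(1/I)²)*9 = (45*(-7)²)*9 = (45*49)*9 = 2205*9 = 19845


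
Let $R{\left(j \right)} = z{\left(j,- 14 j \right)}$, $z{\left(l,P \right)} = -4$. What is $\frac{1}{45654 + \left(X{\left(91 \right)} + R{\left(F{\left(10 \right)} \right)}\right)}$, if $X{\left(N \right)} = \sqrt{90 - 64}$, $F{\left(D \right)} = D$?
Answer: $\frac{22825}{1041961237} - \frac{\sqrt{26}}{2083922474} \approx 2.1903 \cdot 10^{-5}$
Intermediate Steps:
$R{\left(j \right)} = -4$
$X{\left(N \right)} = \sqrt{26}$
$\frac{1}{45654 + \left(X{\left(91 \right)} + R{\left(F{\left(10 \right)} \right)}\right)} = \frac{1}{45654 - \left(4 - \sqrt{26}\right)} = \frac{1}{45650 + \sqrt{26}}$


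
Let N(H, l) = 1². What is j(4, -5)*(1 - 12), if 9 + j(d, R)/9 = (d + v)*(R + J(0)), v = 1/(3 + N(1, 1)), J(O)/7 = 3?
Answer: -5841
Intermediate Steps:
J(O) = 21 (J(O) = 7*3 = 21)
N(H, l) = 1
v = ¼ (v = 1/(3 + 1) = 1/4 = ¼ ≈ 0.25000)
j(d, R) = -81 + 9*(21 + R)*(¼ + d) (j(d, R) = -81 + 9*((d + ¼)*(R + 21)) = -81 + 9*((¼ + d)*(21 + R)) = -81 + 9*((21 + R)*(¼ + d)) = -81 + 9*(21 + R)*(¼ + d))
j(4, -5)*(1 - 12) = (-135/4 + 189*4 + (9/4)*(-5) + 9*(-5)*4)*(1 - 12) = (-135/4 + 756 - 45/4 - 180)*(-11) = 531*(-11) = -5841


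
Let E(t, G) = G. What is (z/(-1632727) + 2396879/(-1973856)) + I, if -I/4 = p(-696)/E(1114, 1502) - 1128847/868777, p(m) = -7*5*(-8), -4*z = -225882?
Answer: 232227638781071456501/72506892868397516256 ≈ 3.2028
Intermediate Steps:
z = 112941/2 (z = -¼*(-225882) = 112941/2 ≈ 56471.)
p(m) = 280 (p(m) = -35*(-8) = 280)
I = 2904541268/652451527 (I = -4*(280/1502 - 1128847/868777) = -4*(280*(1/1502) - 1128847*1/868777) = -4*(140/751 - 1128847/868777) = -4*(-726135317/652451527) = 2904541268/652451527 ≈ 4.4517)
(z/(-1632727) + 2396879/(-1973856)) + I = ((112941/2)/(-1632727) + 2396879/(-1973856)) + 2904541268/652451527 = ((112941/2)*(-1/1632727) + 2396879*(-1/1973856)) + 2904541268/652451527 = (-112941/3265454 - 82651/68064) + 2904541268/652451527 = -138790127389/111129930528 + 2904541268/652451527 = 232227638781071456501/72506892868397516256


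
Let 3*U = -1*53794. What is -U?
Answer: 53794/3 ≈ 17931.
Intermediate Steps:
U = -53794/3 (U = (-1*53794)/3 = (⅓)*(-53794) = -53794/3 ≈ -17931.)
-U = -1*(-53794/3) = 53794/3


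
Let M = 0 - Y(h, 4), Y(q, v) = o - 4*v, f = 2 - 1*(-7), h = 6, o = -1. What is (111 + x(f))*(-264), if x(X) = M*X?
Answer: -69696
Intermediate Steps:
f = 9 (f = 2 + 7 = 9)
Y(q, v) = -1 - 4*v
M = 17 (M = 0 - (-1 - 4*4) = 0 - (-1 - 16) = 0 - 1*(-17) = 0 + 17 = 17)
x(X) = 17*X
(111 + x(f))*(-264) = (111 + 17*9)*(-264) = (111 + 153)*(-264) = 264*(-264) = -69696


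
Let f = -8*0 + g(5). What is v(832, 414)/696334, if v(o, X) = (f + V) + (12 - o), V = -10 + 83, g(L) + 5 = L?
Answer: -747/696334 ≈ -0.0010728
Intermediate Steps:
g(L) = -5 + L
V = 73
f = 0 (f = -8*0 + (-5 + 5) = 0 + 0 = 0)
v(o, X) = 85 - o (v(o, X) = (0 + 73) + (12 - o) = 73 + (12 - o) = 85 - o)
v(832, 414)/696334 = (85 - 1*832)/696334 = (85 - 832)*(1/696334) = -747*1/696334 = -747/696334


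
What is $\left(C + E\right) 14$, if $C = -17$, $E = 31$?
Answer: $196$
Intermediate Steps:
$\left(C + E\right) 14 = \left(-17 + 31\right) 14 = 14 \cdot 14 = 196$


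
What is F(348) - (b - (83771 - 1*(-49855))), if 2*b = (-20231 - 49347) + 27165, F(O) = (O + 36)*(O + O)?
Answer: 844193/2 ≈ 4.2210e+5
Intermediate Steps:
F(O) = 2*O*(36 + O) (F(O) = (36 + O)*(2*O) = 2*O*(36 + O))
b = -42413/2 (b = ((-20231 - 49347) + 27165)/2 = (-69578 + 27165)/2 = (½)*(-42413) = -42413/2 ≈ -21207.)
F(348) - (b - (83771 - 1*(-49855))) = 2*348*(36 + 348) - (-42413/2 - (83771 - 1*(-49855))) = 2*348*384 - (-42413/2 - (83771 + 49855)) = 267264 - (-42413/2 - 1*133626) = 267264 - (-42413/2 - 133626) = 267264 - 1*(-309665/2) = 267264 + 309665/2 = 844193/2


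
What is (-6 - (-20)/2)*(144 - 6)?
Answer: 552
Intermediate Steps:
(-6 - (-20)/2)*(144 - 6) = (-6 - (-20)/2)*138 = (-6 - 4*(-5/2))*138 = (-6 + 10)*138 = 4*138 = 552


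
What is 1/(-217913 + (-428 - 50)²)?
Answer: 1/10571 ≈ 9.4598e-5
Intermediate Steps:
1/(-217913 + (-428 - 50)²) = 1/(-217913 + (-478)²) = 1/(-217913 + 228484) = 1/10571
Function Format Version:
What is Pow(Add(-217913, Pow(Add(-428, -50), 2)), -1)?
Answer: Rational(1, 10571) ≈ 9.4598e-5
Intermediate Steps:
Pow(Add(-217913, Pow(Add(-428, -50), 2)), -1) = Pow(Add(-217913, Pow(-478, 2)), -1) = Pow(Add(-217913, 228484), -1) = Pow(10571, -1) = Rational(1, 10571)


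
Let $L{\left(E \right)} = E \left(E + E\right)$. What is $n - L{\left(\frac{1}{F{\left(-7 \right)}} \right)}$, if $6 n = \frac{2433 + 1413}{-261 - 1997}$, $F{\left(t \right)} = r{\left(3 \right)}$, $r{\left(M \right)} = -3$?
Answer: $- \frac{10285}{20322} \approx -0.5061$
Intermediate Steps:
$F{\left(t \right)} = -3$
$L{\left(E \right)} = 2 E^{2}$ ($L{\left(E \right)} = E 2 E = 2 E^{2}$)
$n = - \frac{641}{2258}$ ($n = \frac{\left(2433 + 1413\right) \frac{1}{-261 - 1997}}{6} = \frac{3846 \frac{1}{-2258}}{6} = \frac{3846 \left(- \frac{1}{2258}\right)}{6} = \frac{1}{6} \left(- \frac{1923}{1129}\right) = - \frac{641}{2258} \approx -0.28388$)
$n - L{\left(\frac{1}{F{\left(-7 \right)}} \right)} = - \frac{641}{2258} - 2 \left(\frac{1}{-3}\right)^{2} = - \frac{641}{2258} - 2 \left(- \frac{1}{3}\right)^{2} = - \frac{641}{2258} - 2 \cdot \frac{1}{9} = - \frac{641}{2258} - \frac{2}{9} = - \frac{10285}{20322}$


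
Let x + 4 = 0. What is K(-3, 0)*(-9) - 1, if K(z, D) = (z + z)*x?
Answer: -217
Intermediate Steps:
x = -4 (x = -4 + 0 = -4)
K(z, D) = -8*z (K(z, D) = (z + z)*(-4) = (2*z)*(-4) = -8*z)
K(-3, 0)*(-9) - 1 = -8*(-3)*(-9) - 1 = 24*(-9) - 1 = -216 - 1 = -217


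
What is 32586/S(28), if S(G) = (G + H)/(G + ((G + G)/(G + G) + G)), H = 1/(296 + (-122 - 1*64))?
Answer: 68104740/1027 ≈ 66314.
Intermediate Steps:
H = 1/110 (H = 1/(296 + (-122 - 64)) = 1/(296 - 186) = 1/110 ≈ 0.0090909)
S(G) = (1/110 + G)/(1 + 2*G) (S(G) = (G + 1/110)/(G + ((G + G)/(G + G) + G)) = (1/110 + G)/(G + ((2*G)/((2*G)) + G)) = (1/110 + G)/(G + ((2*G)*(1/(2*G)) + G)) = (1/110 + G)/(G + (1 + G)) = (1/110 + G)/(1 + 2*G))
32586/S(28) = 32586/(((1 + 110*28)/(110*(1 + 2*28)))) = 32586/(((1 + 3080)/(110*(1 + 56)))) = 32586/(((1/110)*3081/57)) = 32586/(((1/110)*(1/57)*3081)) = 32586/(1027/2090) = 32586*(2090/1027) = 68104740/1027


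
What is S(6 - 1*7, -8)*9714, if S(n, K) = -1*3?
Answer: -29142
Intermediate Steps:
S(n, K) = -3
S(6 - 1*7, -8)*9714 = -3*9714 = -29142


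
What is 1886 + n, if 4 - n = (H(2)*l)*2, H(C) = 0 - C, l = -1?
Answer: 1886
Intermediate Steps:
H(C) = -C
n = 0 (n = 4 - -1*2*(-1)*2 = 4 - (-2*(-1))*2 = 4 - 2*2 = 4 - 1*4 = 4 - 4 = 0)
1886 + n = 1886 + 0 = 1886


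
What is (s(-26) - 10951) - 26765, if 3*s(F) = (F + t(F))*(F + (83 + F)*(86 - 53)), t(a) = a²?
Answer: 1092602/3 ≈ 3.6420e+5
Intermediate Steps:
s(F) = (2739 + 34*F)*(F + F²)/3 (s(F) = ((F + F²)*(F + (83 + F)*(86 - 53)))/3 = ((F + F²)*(F + (83 + F)*33))/3 = ((F + F²)*(F + (2739 + 33*F)))/3 = ((F + F²)*(2739 + 34*F))/3 = ((2739 + 34*F)*(F + F²))/3 = (2739 + 34*F)*(F + F²)/3)
(s(-26) - 10951) - 26765 = ((⅓)*(-26)*(2739 + 34*(-26)² + 2773*(-26)) - 10951) - 26765 = ((⅓)*(-26)*(2739 + 34*676 - 72098) - 10951) - 26765 = ((⅓)*(-26)*(2739 + 22984 - 72098) - 10951) - 26765 = ((⅓)*(-26)*(-46375) - 10951) - 26765 = (1205750/3 - 10951) - 26765 = 1172897/3 - 26765 = 1092602/3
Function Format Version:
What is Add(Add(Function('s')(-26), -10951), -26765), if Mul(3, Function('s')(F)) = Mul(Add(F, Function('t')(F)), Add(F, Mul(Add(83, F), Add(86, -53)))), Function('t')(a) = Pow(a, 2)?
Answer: Rational(1092602, 3) ≈ 3.6420e+5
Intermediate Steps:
Function('s')(F) = Mul(Rational(1, 3), Add(2739, Mul(34, F)), Add(F, Pow(F, 2))) (Function('s')(F) = Mul(Rational(1, 3), Mul(Add(F, Pow(F, 2)), Add(F, Mul(Add(83, F), Add(86, -53))))) = Mul(Rational(1, 3), Mul(Add(F, Pow(F, 2)), Add(F, Mul(Add(83, F), 33)))) = Mul(Rational(1, 3), Mul(Add(F, Pow(F, 2)), Add(F, Add(2739, Mul(33, F))))) = Mul(Rational(1, 3), Mul(Add(F, Pow(F, 2)), Add(2739, Mul(34, F)))) = Mul(Rational(1, 3), Mul(Add(2739, Mul(34, F)), Add(F, Pow(F, 2)))) = Mul(Rational(1, 3), Add(2739, Mul(34, F)), Add(F, Pow(F, 2))))
Add(Add(Function('s')(-26), -10951), -26765) = Add(Add(Mul(Rational(1, 3), -26, Add(2739, Mul(34, Pow(-26, 2)), Mul(2773, -26))), -10951), -26765) = Add(Add(Mul(Rational(1, 3), -26, Add(2739, Mul(34, 676), -72098)), -10951), -26765) = Add(Add(Mul(Rational(1, 3), -26, Add(2739, 22984, -72098)), -10951), -26765) = Add(Add(Mul(Rational(1, 3), -26, -46375), -10951), -26765) = Add(Add(Rational(1205750, 3), -10951), -26765) = Add(Rational(1172897, 3), -26765) = Rational(1092602, 3)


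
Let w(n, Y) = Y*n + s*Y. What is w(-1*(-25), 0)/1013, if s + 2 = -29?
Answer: 0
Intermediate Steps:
s = -31 (s = -2 - 29 = -31)
w(n, Y) = -31*Y + Y*n (w(n, Y) = Y*n - 31*Y = -31*Y + Y*n)
w(-1*(-25), 0)/1013 = (0*(-31 - 1*(-25)))/1013 = (0*(-31 + 25))*(1/1013) = (0*(-6))*(1/1013) = 0*(1/1013) = 0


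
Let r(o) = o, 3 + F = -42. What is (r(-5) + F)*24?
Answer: -1200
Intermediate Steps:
F = -45 (F = -3 - 42 = -45)
(r(-5) + F)*24 = (-5 - 45)*24 = -50*24 = -1200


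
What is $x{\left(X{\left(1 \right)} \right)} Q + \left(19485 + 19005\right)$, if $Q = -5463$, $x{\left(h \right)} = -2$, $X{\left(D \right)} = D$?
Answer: $49416$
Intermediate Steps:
$x{\left(X{\left(1 \right)} \right)} Q + \left(19485 + 19005\right) = \left(-2\right) \left(-5463\right) + \left(19485 + 19005\right) = 10926 + 38490 = 49416$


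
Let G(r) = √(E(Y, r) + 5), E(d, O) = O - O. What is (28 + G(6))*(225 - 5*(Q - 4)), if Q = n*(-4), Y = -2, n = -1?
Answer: 6300 + 225*√5 ≈ 6803.1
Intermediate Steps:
Q = 4 (Q = -1*(-4) = 4)
E(d, O) = 0
G(r) = √5 (G(r) = √(0 + 5) = √5)
(28 + G(6))*(225 - 5*(Q - 4)) = (28 + √5)*(225 - 5*(4 - 4)) = (28 + √5)*(225 - 5*0) = (28 + √5)*(225 + 0) = (28 + √5)*225 = 6300 + 225*√5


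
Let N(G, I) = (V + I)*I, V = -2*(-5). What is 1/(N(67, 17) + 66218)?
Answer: 1/66677 ≈ 1.4998e-5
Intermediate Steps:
V = 10
N(G, I) = I*(10 + I) (N(G, I) = (10 + I)*I = I*(10 + I))
1/(N(67, 17) + 66218) = 1/(17*(10 + 17) + 66218) = 1/(17*27 + 66218) = 1/(459 + 66218) = 1/66677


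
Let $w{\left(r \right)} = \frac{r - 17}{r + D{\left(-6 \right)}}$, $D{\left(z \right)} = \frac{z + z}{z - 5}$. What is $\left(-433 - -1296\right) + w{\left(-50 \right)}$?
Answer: $\frac{465031}{538} \approx 864.37$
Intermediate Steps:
$D{\left(z \right)} = \frac{2 z}{-5 + z}$
$w{\left(r \right)} = \frac{-17 + r}{\frac{12}{11} + r}$ ($w{\left(r \right)} = \frac{r - 17}{r + 2 \left(-6\right) \frac{1}{-5 - 6}} = \frac{-17 + r}{r + 2 \left(-6\right) \frac{1}{-11}} = \frac{-17 + r}{r + 2 \left(-6\right) \left(- \frac{1}{11}\right)} = \frac{-17 + r}{r + \frac{12}{11}} = \frac{-17 + r}{\frac{12}{11} + r}$)
$\left(-433 - -1296\right) + w{\left(-50 \right)} = \left(-433 - -1296\right) + \frac{11 \left(-17 - 50\right)}{12 + 11 \left(-50\right)} = \left(-433 + 1296\right) + 11 \frac{1}{12 - 550} \left(-67\right) = 863 + 11 \frac{1}{-538} \left(-67\right) = 863 + 11 \left(- \frac{1}{538}\right) \left(-67\right) = 863 + \frac{737}{538} = \frac{465031}{538}$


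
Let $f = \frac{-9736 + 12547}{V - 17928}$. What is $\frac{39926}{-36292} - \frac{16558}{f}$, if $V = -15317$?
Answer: $\frac{9988785387667}{51008406} \approx 1.9583 \cdot 10^{5}$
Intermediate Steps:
$f = - \frac{2811}{33245}$ ($f = \frac{-9736 + 12547}{-15317 - 17928} = \frac{2811}{-33245} = 2811 \left(- \frac{1}{33245}\right) = - \frac{2811}{33245} \approx -0.084554$)
$\frac{39926}{-36292} - \frac{16558}{f} = \frac{39926}{-36292} - \frac{16558}{- \frac{2811}{33245}} = 39926 \left(- \frac{1}{36292}\right) - - \frac{550470710}{2811} = - \frac{19963}{18146} + \frac{550470710}{2811} = \frac{9988785387667}{51008406}$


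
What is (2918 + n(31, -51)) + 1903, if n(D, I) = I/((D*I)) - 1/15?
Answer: 2241749/465 ≈ 4821.0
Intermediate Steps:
n(D, I) = -1/15 + 1/D (n(D, I) = I*(1/(D*I)) - 1*1/15 = 1/D - 1/15 = -1/15 + 1/D)
(2918 + n(31, -51)) + 1903 = (2918 + (1/15)*(15 - 1*31)/31) + 1903 = (2918 + (1/15)*(1/31)*(15 - 31)) + 1903 = (2918 + (1/15)*(1/31)*(-16)) + 1903 = (2918 - 16/465) + 1903 = 1356854/465 + 1903 = 2241749/465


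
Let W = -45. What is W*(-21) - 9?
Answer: 936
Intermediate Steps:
W*(-21) - 9 = -45*(-21) - 9 = 945 - 9 = 936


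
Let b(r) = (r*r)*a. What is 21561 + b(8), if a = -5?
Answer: 21241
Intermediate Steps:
b(r) = -5*r**2 (b(r) = (r*r)*(-5) = r**2*(-5) = -5*r**2)
21561 + b(8) = 21561 - 5*8**2 = 21561 - 5*64 = 21561 - 320 = 21241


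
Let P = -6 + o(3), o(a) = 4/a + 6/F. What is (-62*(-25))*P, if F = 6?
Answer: -17050/3 ≈ -5683.3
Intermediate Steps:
o(a) = 1 + 4/a (o(a) = 4/a + 6/6 = 4/a + 6*(⅙) = 4/a + 1 = 1 + 4/a)
P = -11/3 (P = -6 + (4 + 3)/3 = -6 + (⅓)*7 = -6 + 7/3 = -11/3 ≈ -3.6667)
(-62*(-25))*P = -62*(-25)*(-11/3) = 1550*(-11/3) = -17050/3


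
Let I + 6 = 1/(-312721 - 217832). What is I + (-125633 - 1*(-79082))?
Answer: -24700956022/530553 ≈ -46557.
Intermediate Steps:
I = -3183319/530553 (I = -6 + 1/(-312721 - 217832) = -6 + 1/(-530553) = -6 - 1/530553 = -3183319/530553 ≈ -6.0000)
I + (-125633 - 1*(-79082)) = -3183319/530553 + (-125633 - 1*(-79082)) = -3183319/530553 + (-125633 + 79082) = -3183319/530553 - 46551 = -24700956022/530553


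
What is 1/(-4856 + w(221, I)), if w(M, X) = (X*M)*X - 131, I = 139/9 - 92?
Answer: 81/104509394 ≈ 7.7505e-7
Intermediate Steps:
I = -689/9 (I = 139*(1/9) - 92 = 139/9 - 92 = -689/9 ≈ -76.556)
w(M, X) = -131 + M*X**2 (w(M, X) = (M*X)*X - 131 = M*X**2 - 131 = -131 + M*X**2)
1/(-4856 + w(221, I)) = 1/(-4856 + (-131 + 221*(-689/9)**2)) = 1/(-4856 + (-131 + 221*(474721/81))) = 1/(-4856 + (-131 + 104913341/81)) = 1/(-4856 + 104902730/81) = 1/(104509394/81) = 81/104509394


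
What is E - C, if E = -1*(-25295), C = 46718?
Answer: -21423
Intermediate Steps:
E = 25295
E - C = 25295 - 1*46718 = 25295 - 46718 = -21423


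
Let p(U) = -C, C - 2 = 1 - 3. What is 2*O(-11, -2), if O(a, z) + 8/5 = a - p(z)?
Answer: -126/5 ≈ -25.200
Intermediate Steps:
C = 0 (C = 2 + (1 - 3) = 2 - 2 = 0)
p(U) = 0 (p(U) = -1*0 = 0)
O(a, z) = -8/5 + a (O(a, z) = -8/5 + (a - 1*0) = -8/5 + (a + 0) = -8/5 + a)
2*O(-11, -2) = 2*(-8/5 - 11) = 2*(-63/5) = -126/5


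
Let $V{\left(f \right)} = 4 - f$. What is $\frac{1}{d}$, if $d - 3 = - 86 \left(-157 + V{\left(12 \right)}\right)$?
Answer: $\frac{1}{14193} \approx 7.0457 \cdot 10^{-5}$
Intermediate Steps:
$d = 14193$ ($d = 3 - 86 \left(-157 + \left(4 - 12\right)\right) = 3 - 86 \left(-157 - 8\right) = 3 - -14190 = 3 + 14190 = 14193$)
$\frac{1}{d} = \frac{1}{14193}$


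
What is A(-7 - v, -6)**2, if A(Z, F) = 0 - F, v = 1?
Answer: 36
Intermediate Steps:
A(Z, F) = -F
A(-7 - v, -6)**2 = (-1*(-6))**2 = 6**2 = 36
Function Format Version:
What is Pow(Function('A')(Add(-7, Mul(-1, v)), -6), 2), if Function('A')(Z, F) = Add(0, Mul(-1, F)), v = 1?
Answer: 36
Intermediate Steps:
Function('A')(Z, F) = Mul(-1, F)
Pow(Function('A')(Add(-7, Mul(-1, v)), -6), 2) = Pow(Mul(-1, -6), 2) = Pow(6, 2) = 36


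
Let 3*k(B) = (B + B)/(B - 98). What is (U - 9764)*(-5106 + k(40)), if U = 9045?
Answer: 319424378/87 ≈ 3.6715e+6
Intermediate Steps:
k(B) = 2*B/(3*(-98 + B)) (k(B) = ((B + B)/(B - 98))/3 = ((2*B)/(-98 + B))/3 = (2*B/(-98 + B))/3 = 2*B/(3*(-98 + B)))
(U - 9764)*(-5106 + k(40)) = (9045 - 9764)*(-5106 + (⅔)*40/(-98 + 40)) = -719*(-5106 + (⅔)*40/(-58)) = -719*(-5106 + (⅔)*40*(-1/58)) = -719*(-5106 - 40/87) = -719*(-444262/87) = 319424378/87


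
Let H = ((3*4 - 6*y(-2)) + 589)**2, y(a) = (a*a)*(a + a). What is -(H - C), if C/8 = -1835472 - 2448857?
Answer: -34760441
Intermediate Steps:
y(a) = 2*a**3 (y(a) = a**2*(2*a) = 2*a**3)
C = -34274632 (C = 8*(-1835472 - 2448857) = 8*(-4284329) = -34274632)
H = 485809 (H = ((3*4 - 12*(-2)**3) + 589)**2 = ((12 - 12*(-8)) + 589)**2 = ((12 - 6*(-16)) + 589)**2 = ((12 + 96) + 589)**2 = (108 + 589)**2 = 697**2 = 485809)
-(H - C) = -(485809 - 1*(-34274632)) = -(485809 + 34274632) = -1*34760441 = -34760441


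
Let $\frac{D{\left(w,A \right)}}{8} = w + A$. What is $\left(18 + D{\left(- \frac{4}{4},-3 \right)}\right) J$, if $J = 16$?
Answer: $-224$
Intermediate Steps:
$D{\left(w,A \right)} = 8 A + 8 w$ ($D{\left(w,A \right)} = 8 \left(w + A\right) = 8 \left(A + w\right) = 8 A + 8 w$)
$\left(18 + D{\left(- \frac{4}{4},-3 \right)}\right) J = \left(18 + \left(8 \left(-3\right) + 8 \left(- \frac{4}{4}\right)\right)\right) 16 = \left(18 - \left(24 - 8 \left(\left(-4\right) \frac{1}{4}\right)\right)\right) 16 = \left(18 + \left(-24 + 8 \left(-1\right)\right)\right) 16 = \left(18 - 32\right) 16 = \left(-14\right) 16 = -224$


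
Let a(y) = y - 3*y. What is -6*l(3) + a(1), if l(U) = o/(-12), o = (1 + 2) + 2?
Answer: ½ ≈ 0.50000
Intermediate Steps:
a(y) = -2*y
o = 5 (o = 3 + 2 = 5)
l(U) = -5/12 (l(U) = 5/(-12) = 5*(-1/12) = -5/12)
-6*l(3) + a(1) = -6*(-5/12) - 2*1 = 5/2 - 2 = ½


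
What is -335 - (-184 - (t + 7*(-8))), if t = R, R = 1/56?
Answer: -11591/56 ≈ -206.98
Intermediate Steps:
R = 1/56 ≈ 0.017857
t = 1/56 ≈ 0.017857
-335 - (-184 - (t + 7*(-8))) = -335 - (-184 - (1/56 + 7*(-8))) = -335 - (-184 - (1/56 - 56)) = -335 - (-184 - 1*(-3135/56)) = -335 - (-184 + 3135/56) = -335 - 1*(-7169/56) = -335 + 7169/56 = -11591/56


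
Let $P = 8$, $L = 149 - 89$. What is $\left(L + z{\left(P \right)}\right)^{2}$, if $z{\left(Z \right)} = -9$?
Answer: $2601$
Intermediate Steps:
$L = 60$ ($L = 149 - 89 = 60$)
$\left(L + z{\left(P \right)}\right)^{2} = \left(60 - 9\right)^{2} = 51^{2} = 2601$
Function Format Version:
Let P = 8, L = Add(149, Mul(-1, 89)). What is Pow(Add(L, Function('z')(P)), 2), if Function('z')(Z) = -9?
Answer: 2601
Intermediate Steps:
L = 60 (L = Add(149, -89) = 60)
Pow(Add(L, Function('z')(P)), 2) = Pow(Add(60, -9), 2) = Pow(51, 2) = 2601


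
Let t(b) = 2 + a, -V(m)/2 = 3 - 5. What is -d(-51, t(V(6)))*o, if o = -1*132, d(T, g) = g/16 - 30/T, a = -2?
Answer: 1320/17 ≈ 77.647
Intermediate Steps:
V(m) = 4 (V(m) = -2*(3 - 5) = -2*(-2) = 4)
t(b) = 0 (t(b) = 2 - 2 = 0)
d(T, g) = -30/T + g/16 (d(T, g) = g*(1/16) - 30/T = g/16 - 30/T = -30/T + g/16)
o = -132
-d(-51, t(V(6)))*o = -(-30/(-51) + (1/16)*0)*(-132) = -(-30*(-1/51) + 0)*(-132) = -(10/17 + 0)*(-132) = -10*(-132)/17 = -1*(-1320/17) = 1320/17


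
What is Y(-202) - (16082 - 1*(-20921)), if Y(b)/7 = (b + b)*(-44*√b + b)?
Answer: 534253 + 124432*I*√202 ≈ 5.3425e+5 + 1.7685e+6*I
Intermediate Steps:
Y(b) = 14*b*(b - 44*√b) (Y(b) = 7*((b + b)*(-44*√b + b)) = 7*((2*b)*(b - 44*√b)) = 7*(2*b*(b - 44*√b)) = 14*b*(b - 44*√b))
Y(-202) - (16082 - 1*(-20921)) = (-(-124432)*I*√202 + 14*(-202)²) - (16082 - 1*(-20921)) = (-(-124432)*I*√202 + 14*40804) - (16082 + 20921) = (124432*I*√202 + 571256) - 1*37003 = (571256 + 124432*I*√202) - 37003 = 534253 + 124432*I*√202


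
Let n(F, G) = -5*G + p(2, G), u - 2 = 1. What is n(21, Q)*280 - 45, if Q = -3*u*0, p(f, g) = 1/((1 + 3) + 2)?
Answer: 5/3 ≈ 1.6667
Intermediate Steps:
u = 3 (u = 2 + 1 = 3)
p(f, g) = 1/6 (p(f, g) = 1/(4 + 2) = 1/6)
Q = 0 (Q = -3*3*0 = -9*0 = 0)
n(F, G) = 1/6 - 5*G (n(F, G) = -5*G + 1/6 = 1/6 - 5*G)
n(21, Q)*280 - 45 = (1/6 - 5*0)*280 - 45 = (1/6 + 0)*280 - 45 = (1/6)*280 - 45 = 140/3 - 45 = 5/3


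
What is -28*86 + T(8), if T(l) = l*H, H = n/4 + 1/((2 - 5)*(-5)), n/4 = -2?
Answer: -36352/15 ≈ -2423.5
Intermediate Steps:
n = -8 (n = 4*(-2) = -8)
H = -29/15 (H = -8/4 + 1/((2 - 5)*(-5)) = -8*1/4 - 1/5/(-3) = -2 - 1/3*(-1/5) = -2 + 1/15 = -29/15 ≈ -1.9333)
T(l) = -29*l/15 (T(l) = l*(-29/15) = -29*l/15)
-28*86 + T(8) = -28*86 - 29/15*8 = -2408 - 232/15 = -36352/15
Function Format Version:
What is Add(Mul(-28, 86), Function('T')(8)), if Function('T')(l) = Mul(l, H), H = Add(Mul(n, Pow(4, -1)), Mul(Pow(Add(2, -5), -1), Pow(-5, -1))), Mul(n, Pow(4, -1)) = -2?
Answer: Rational(-36352, 15) ≈ -2423.5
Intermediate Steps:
n = -8 (n = Mul(4, -2) = -8)
H = Rational(-29, 15) (H = Add(Mul(-8, Pow(4, -1)), Mul(Pow(Add(2, -5), -1), Pow(-5, -1))) = Add(Mul(-8, Rational(1, 4)), Mul(Pow(-3, -1), Rational(-1, 5))) = Add(-2, Mul(Rational(-1, 3), Rational(-1, 5))) = Add(-2, Rational(1, 15)) = Rational(-29, 15) ≈ -1.9333)
Function('T')(l) = Mul(Rational(-29, 15), l) (Function('T')(l) = Mul(l, Rational(-29, 15)) = Mul(Rational(-29, 15), l))
Add(Mul(-28, 86), Function('T')(8)) = Add(Mul(-28, 86), Mul(Rational(-29, 15), 8)) = Add(-2408, Rational(-232, 15)) = Rational(-36352, 15)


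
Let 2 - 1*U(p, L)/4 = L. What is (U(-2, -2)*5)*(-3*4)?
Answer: -960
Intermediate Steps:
U(p, L) = 8 - 4*L
(U(-2, -2)*5)*(-3*4) = ((8 - 4*(-2))*5)*(-3*4) = ((8 + 8)*5)*(-12) = (16*5)*(-12) = 80*(-12) = -960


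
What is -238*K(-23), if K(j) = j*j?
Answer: -125902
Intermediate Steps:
K(j) = j²
-238*K(-23) = -238*(-23)² = -238*529 = -125902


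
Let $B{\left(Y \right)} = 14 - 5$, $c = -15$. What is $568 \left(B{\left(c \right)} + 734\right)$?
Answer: $422024$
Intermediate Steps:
$B{\left(Y \right)} = 9$
$568 \left(B{\left(c \right)} + 734\right) = 568 \left(9 + 734\right) = 568 \cdot 743 = 422024$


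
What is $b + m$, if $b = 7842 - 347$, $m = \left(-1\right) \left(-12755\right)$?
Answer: $20250$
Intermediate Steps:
$m = 12755$
$b = 7495$ ($b = 7842 - 347 = 7495$)
$b + m = 7495 + 12755 = 20250$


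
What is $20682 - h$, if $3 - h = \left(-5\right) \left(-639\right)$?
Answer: $23874$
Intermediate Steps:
$h = -3192$ ($h = 3 - \left(-5\right) \left(-639\right) = 3 - 3195 = -3192$)
$20682 - h = 20682 - -3192 = 20682 + 3192 = 23874$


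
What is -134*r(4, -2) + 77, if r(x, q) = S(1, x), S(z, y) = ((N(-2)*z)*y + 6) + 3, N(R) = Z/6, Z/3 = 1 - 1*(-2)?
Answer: -1933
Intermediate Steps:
Z = 9 (Z = 3*(1 - 1*(-2)) = 3*(1 + 2) = 3*3 = 9)
N(R) = 3/2 (N(R) = 9/6 = 9*(⅙) = 3/2)
S(z, y) = 9 + 3*y*z/2 (S(z, y) = ((3*z/2)*y + 6) + 3 = (3*y*z/2 + 6) + 3 = (6 + 3*y*z/2) + 3 = 9 + 3*y*z/2)
r(x, q) = 9 + 3*x/2 (r(x, q) = 9 + (3/2)*x*1 = 9 + 3*x/2)
-134*r(4, -2) + 77 = -134*(9 + (3/2)*4) + 77 = -134*(9 + 6) + 77 = -134*15 + 77 = -2010 + 77 = -1933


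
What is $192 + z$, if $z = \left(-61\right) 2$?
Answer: $70$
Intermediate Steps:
$z = -122$
$192 + z = 192 - 122 = 70$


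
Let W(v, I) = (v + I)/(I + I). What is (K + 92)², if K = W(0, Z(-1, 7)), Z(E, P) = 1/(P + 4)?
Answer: 34225/4 ≈ 8556.3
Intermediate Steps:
Z(E, P) = 1/(4 + P)
W(v, I) = (I + v)/(2*I) (W(v, I) = (I + v)/((2*I)) = (I + v)*(1/(2*I)) = (I + v)/(2*I))
K = ½ (K = (1/(4 + 7) + 0)/(2*(1/(4 + 7))) = (1/11 + 0)/(2*(1/11)) = (½)*11*(1/11) = ½ ≈ 0.50000)
(K + 92)² = (½ + 92)² = (185/2)² = 34225/4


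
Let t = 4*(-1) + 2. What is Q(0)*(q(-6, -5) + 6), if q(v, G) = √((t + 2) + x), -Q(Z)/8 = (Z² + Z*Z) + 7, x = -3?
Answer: -336 - 56*I*√3 ≈ -336.0 - 96.995*I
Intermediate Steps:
Q(Z) = -56 - 16*Z² (Q(Z) = -8*((Z² + Z*Z) + 7) = -8*((Z² + Z²) + 7) = -8*(2*Z² + 7) = -8*(7 + 2*Z²) = -56 - 16*Z²)
t = -2 (t = -4 + 2 = -2)
q(v, G) = I*√3 (q(v, G) = √((-2 + 2) - 3) = √(0 - 3) = √(-3) = I*√3)
Q(0)*(q(-6, -5) + 6) = (-56 - 16*0²)*(I*√3 + 6) = (-56 - 16*0)*(6 + I*√3) = (-56 + 0)*(6 + I*√3) = -56*(6 + I*√3) = -336 - 56*I*√3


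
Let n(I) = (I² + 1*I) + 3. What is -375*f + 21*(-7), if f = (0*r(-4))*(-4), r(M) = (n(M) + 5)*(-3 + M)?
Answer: -147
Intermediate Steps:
n(I) = 3 + I + I² (n(I) = (I² + I) + 3 = (I + I²) + 3 = 3 + I + I²)
r(M) = (-3 + M)*(8 + M + M²) (r(M) = ((3 + M + M²) + 5)*(-3 + M) = (8 + M + M²)*(-3 + M) = (-3 + M)*(8 + M + M²))
f = 0 (f = (0*(-24 + (-4)³ - 2*(-4)² + 5*(-4)))*(-4) = (0*(-24 - 64 - 2*16 - 20))*(-4) = (0*(-24 - 64 - 32 - 20))*(-4) = (0*(-140))*(-4) = 0*(-4) = 0)
-375*f + 21*(-7) = -375*0 + 21*(-7) = 0 - 147 = -147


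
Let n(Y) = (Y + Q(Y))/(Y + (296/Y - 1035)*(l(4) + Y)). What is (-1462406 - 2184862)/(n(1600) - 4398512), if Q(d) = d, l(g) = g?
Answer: 75600719730171/91172536015364 ≈ 0.82920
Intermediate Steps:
n(Y) = 2*Y/(Y + (-1035 + 296/Y)*(4 + Y)) (n(Y) = (Y + Y)/(Y + (296/Y - 1035)*(4 + Y)) = (2*Y)/(Y + (-1035 + 296/Y)*(4 + Y)) = 2*Y/(Y + (-1035 + 296/Y)*(4 + Y)))
(-1462406 - 2184862)/(n(1600) - 4398512) = (-1462406 - 2184862)/(-1*1600**2/(-592 + 517*1600**2 + 1922*1600) - 4398512) = -3647268/(-1*2560000/(-592 + 517*2560000 + 3075200) - 4398512) = -3647268/(-1*2560000/(-592 + 1323520000 + 3075200) - 4398512) = -3647268/(-1*2560000/1326594608 - 4398512) = -3647268/(-1*2560000*1/1326594608 - 4398512) = -3647268/(-160000/82912163 - 4398512) = -3647268/(-364690144061456/82912163) = -3647268*(-82912163/364690144061456) = 75600719730171/91172536015364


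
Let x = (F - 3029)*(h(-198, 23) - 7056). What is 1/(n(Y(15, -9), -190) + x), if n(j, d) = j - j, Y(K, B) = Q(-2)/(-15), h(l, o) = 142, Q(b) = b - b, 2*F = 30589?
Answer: -1/84803667 ≈ -1.1792e-8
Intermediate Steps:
F = 30589/2 (F = (½)*30589 = 30589/2 ≈ 15295.)
Q(b) = 0
Y(K, B) = 0 (Y(K, B) = 0/(-15) = 0*(-1/15) = 0)
n(j, d) = 0
x = -84803667 (x = (30589/2 - 3029)*(142 - 7056) = (24531/2)*(-6914) = -84803667)
1/(n(Y(15, -9), -190) + x) = 1/(0 - 84803667) = 1/(-84803667) = -1/84803667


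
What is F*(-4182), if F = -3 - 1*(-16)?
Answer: -54366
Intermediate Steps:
F = 13 (F = -3 + 16 = 13)
F*(-4182) = 13*(-4182) = -54366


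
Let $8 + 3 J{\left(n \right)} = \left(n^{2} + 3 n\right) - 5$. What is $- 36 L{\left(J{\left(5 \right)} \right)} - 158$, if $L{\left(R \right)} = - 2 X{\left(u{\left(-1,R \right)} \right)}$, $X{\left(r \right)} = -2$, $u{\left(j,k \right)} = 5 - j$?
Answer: $-302$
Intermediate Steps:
$J{\left(n \right)} = - \frac{13}{3} + n + \frac{n^{2}}{3}$ ($J{\left(n \right)} = - \frac{8}{3} + \frac{\left(n^{2} + 3 n\right) - 5}{3} = - \frac{8}{3} + \frac{-5 + n^{2} + 3 n}{3} = - \frac{8}{3} + \left(- \frac{5}{3} + n + \frac{n^{2}}{3}\right) = - \frac{13}{3} + n + \frac{n^{2}}{3}$)
$L{\left(R \right)} = 4$ ($L{\left(R \right)} = \left(-2\right) \left(-2\right) = 4$)
$- 36 L{\left(J{\left(5 \right)} \right)} - 158 = \left(-36\right) 4 - 158 = -144 - 158 = -302$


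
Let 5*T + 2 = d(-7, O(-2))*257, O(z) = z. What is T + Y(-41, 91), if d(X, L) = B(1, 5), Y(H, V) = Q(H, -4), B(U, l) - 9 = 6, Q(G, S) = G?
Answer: 3648/5 ≈ 729.60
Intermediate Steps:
B(U, l) = 15 (B(U, l) = 9 + 6 = 15)
Y(H, V) = H
d(X, L) = 15
T = 3853/5 (T = -⅖ + (15*257)/5 = -⅖ + (⅕)*3855 = -⅖ + 771 = 3853/5 ≈ 770.60)
T + Y(-41, 91) = 3853/5 - 41 = 3648/5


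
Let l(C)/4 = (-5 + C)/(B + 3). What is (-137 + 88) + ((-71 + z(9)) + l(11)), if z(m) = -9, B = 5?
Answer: -126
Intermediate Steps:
l(C) = -5/2 + C/2 (l(C) = 4*((-5 + C)/(5 + 3)) = 4*((-5 + C)/8) = 4*((-5 + C)*(⅛)) = 4*(-5/8 + C/8) = -5/2 + C/2)
(-137 + 88) + ((-71 + z(9)) + l(11)) = (-137 + 88) + ((-71 - 9) + (-5/2 + (½)*11)) = -49 + (-80 + (-5/2 + 11/2)) = -49 + (-80 + 3) = -49 - 77 = -126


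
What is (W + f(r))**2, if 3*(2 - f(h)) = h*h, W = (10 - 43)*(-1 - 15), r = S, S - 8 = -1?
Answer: 2374681/9 ≈ 2.6385e+5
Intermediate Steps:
S = 7 (S = 8 - 1 = 7)
r = 7
W = 528 (W = -33*(-16) = 528)
f(h) = 2 - h**2/3 (f(h) = 2 - h*h/3 = 2 - h**2/3)
(W + f(r))**2 = (528 + (2 - 1/3*7**2))**2 = (528 + (2 - 1/3*49))**2 = (528 + (2 - 49/3))**2 = (528 - 43/3)**2 = (1541/3)**2 = 2374681/9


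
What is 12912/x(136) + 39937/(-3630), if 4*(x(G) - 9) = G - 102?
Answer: 3693733/5082 ≈ 726.83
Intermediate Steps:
x(G) = -33/2 + G/4 (x(G) = 9 + (G - 102)/4 = 9 + (-102 + G)/4 = 9 + (-51/2 + G/4) = -33/2 + G/4)
12912/x(136) + 39937/(-3630) = 12912/(-33/2 + (1/4)*136) + 39937/(-3630) = 12912/(-33/2 + 34) + 39937*(-1/3630) = 12912/(35/2) - 39937/3630 = 12912*(2/35) - 39937/3630 = 25824/35 - 39937/3630 = 3693733/5082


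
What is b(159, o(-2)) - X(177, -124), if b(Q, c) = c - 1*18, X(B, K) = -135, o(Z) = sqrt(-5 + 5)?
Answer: 117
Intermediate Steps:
o(Z) = 0 (o(Z) = sqrt(0) = 0)
b(Q, c) = -18 + c (b(Q, c) = c - 18 = -18 + c)
b(159, o(-2)) - X(177, -124) = (-18 + 0) - 1*(-135) = -18 + 135 = 117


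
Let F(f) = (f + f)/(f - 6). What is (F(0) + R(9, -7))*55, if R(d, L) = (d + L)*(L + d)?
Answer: 220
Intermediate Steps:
R(d, L) = (L + d)**2 (R(d, L) = (L + d)*(L + d) = (L + d)**2)
F(f) = 2*f/(-6 + f) (F(f) = (2*f)/(-6 + f) = 2*f/(-6 + f))
(F(0) + R(9, -7))*55 = (2*0/(-6 + 0) + (-7 + 9)**2)*55 = (2*0/(-6) + 2**2)*55 = (2*0*(-1/6) + 4)*55 = (0 + 4)*55 = 4*55 = 220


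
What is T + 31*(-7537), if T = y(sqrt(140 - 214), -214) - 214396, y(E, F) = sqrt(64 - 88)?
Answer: -448043 + 2*I*sqrt(6) ≈ -4.4804e+5 + 4.899*I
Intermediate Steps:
y(E, F) = 2*I*sqrt(6) (y(E, F) = sqrt(-24) = 2*I*sqrt(6))
T = -214396 + 2*I*sqrt(6) (T = 2*I*sqrt(6) - 214396 = -214396 + 2*I*sqrt(6) ≈ -2.144e+5 + 4.899*I)
T + 31*(-7537) = (-214396 + 2*I*sqrt(6)) + 31*(-7537) = (-214396 + 2*I*sqrt(6)) - 233647 = -448043 + 2*I*sqrt(6)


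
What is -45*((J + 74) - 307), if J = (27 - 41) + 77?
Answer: 7650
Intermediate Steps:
J = 63 (J = -14 + 77 = 63)
-45*((J + 74) - 307) = -45*((63 + 74) - 307) = -45*(137 - 307) = -45*(-170) = 7650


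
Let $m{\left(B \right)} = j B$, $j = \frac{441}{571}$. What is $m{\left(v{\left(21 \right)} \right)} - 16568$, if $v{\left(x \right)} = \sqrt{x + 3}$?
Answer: $-16568 + \frac{882 \sqrt{6}}{571} \approx -16564.0$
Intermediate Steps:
$j = \frac{441}{571}$ ($j = 441 \cdot \frac{1}{571} = \frac{441}{571} \approx 0.77233$)
$v{\left(x \right)} = \sqrt{3 + x}$
$m{\left(B \right)} = \frac{441 B}{571}$
$m{\left(v{\left(21 \right)} \right)} - 16568 = \frac{441 \sqrt{3 + 21}}{571} - 16568 = \frac{441 \sqrt{24}}{571} - 16568 = \frac{441 \cdot 2 \sqrt{6}}{571} - 16568 = \frac{882 \sqrt{6}}{571} - 16568 = -16568 + \frac{882 \sqrt{6}}{571}$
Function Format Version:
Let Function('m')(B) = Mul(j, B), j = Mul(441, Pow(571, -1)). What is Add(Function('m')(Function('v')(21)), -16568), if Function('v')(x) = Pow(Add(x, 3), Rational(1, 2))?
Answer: Add(-16568, Mul(Rational(882, 571), Pow(6, Rational(1, 2)))) ≈ -16564.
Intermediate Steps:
j = Rational(441, 571) (j = Mul(441, Rational(1, 571)) = Rational(441, 571) ≈ 0.77233)
Function('v')(x) = Pow(Add(3, x), Rational(1, 2))
Function('m')(B) = Mul(Rational(441, 571), B)
Add(Function('m')(Function('v')(21)), -16568) = Add(Mul(Rational(441, 571), Pow(Add(3, 21), Rational(1, 2))), -16568) = Add(Mul(Rational(441, 571), Pow(24, Rational(1, 2))), -16568) = Add(Mul(Rational(441, 571), Mul(2, Pow(6, Rational(1, 2)))), -16568) = Add(Mul(Rational(882, 571), Pow(6, Rational(1, 2))), -16568) = Add(-16568, Mul(Rational(882, 571), Pow(6, Rational(1, 2))))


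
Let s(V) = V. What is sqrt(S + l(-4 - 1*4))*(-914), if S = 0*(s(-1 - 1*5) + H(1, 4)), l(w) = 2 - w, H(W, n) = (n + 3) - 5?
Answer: -914*sqrt(10) ≈ -2890.3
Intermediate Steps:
H(W, n) = -2 + n (H(W, n) = (3 + n) - 5 = -2 + n)
S = 0 (S = 0*((-1 - 1*5) + (-2 + 4)) = 0*((-1 - 5) + 2) = 0*(-6 + 2) = 0*(-4) = 0)
sqrt(S + l(-4 - 1*4))*(-914) = sqrt(0 + (2 - (-4 - 1*4)))*(-914) = sqrt(0 + (2 - (-4 - 4)))*(-914) = sqrt(0 + (2 - 1*(-8)))*(-914) = sqrt(0 + (2 + 8))*(-914) = sqrt(0 + 10)*(-914) = sqrt(10)*(-914) = -914*sqrt(10)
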